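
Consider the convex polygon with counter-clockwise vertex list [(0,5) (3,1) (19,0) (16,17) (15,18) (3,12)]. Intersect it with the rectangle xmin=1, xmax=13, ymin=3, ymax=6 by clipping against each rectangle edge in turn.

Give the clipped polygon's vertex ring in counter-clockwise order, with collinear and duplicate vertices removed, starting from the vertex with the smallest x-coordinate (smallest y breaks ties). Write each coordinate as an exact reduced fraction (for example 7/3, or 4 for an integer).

Clipped polygon: [(1,11/3) (3/2,3) (13,3) (13,6) (1,6)]

1. After x ≥ 1: [(1,22/3) (1,11/3) (3,1) (19,0) (16,17) (15,18) (3,12)]
2. After x ≤ 13: [(1,22/3) (1,11/3) (3,1) (13,3/8) (13,17) (3,12)]
3. After y ≥ 3: [(1,22/3) (1,11/3) (3/2,3) (13,3) (13,17) (3,12)]
4. After y ≤ 6: [(1,6) (1,11/3) (3/2,3) (13,3) (13,6)]
5. Canonical ring: [(1,11/3) (3/2,3) (13,3) (13,6) (1,6)]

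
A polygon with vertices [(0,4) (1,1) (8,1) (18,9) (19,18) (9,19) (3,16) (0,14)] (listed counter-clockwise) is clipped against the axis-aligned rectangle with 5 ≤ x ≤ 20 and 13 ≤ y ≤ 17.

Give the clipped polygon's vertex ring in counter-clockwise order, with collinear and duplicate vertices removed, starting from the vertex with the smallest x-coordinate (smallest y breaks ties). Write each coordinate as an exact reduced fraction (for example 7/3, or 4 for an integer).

1. After x ≥ 5: [(5,1) (8,1) (18,9) (19,18) (9,19) (5,17)]
2. After x ≤ 20: [(5,1) (8,1) (18,9) (19,18) (9,19) (5,17)]
3. After y ≥ 13: [(5,13) (166/9,13) (19,18) (9,19) (5,17)]
4. After y ≤ 17: [(5,13) (166/9,13) (170/9,17) (5,17) (5,17)]
5. Canonical ring: [(5,13) (166/9,13) (170/9,17) (5,17)]

Clipped polygon: [(5,13) (166/9,13) (170/9,17) (5,17)]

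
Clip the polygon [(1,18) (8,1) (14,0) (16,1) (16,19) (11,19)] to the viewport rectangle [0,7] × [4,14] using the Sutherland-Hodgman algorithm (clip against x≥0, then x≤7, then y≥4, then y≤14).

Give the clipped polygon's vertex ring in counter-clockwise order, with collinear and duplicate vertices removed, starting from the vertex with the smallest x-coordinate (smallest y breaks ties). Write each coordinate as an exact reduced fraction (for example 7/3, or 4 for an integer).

1. After x ≥ 0: [(1,18) (8,1) (14,0) (16,1) (16,19) (11,19)]
2. After x ≤ 7: [(7,93/5) (1,18) (7,24/7)]
3. After y ≥ 4: [(7,4) (7,93/5) (1,18) (115/17,4)]
4. After y ≤ 14: [(7,4) (7,14) (45/17,14) (115/17,4)]
5. Canonical ring: [(45/17,14) (115/17,4) (7,4) (7,14)]

Clipped polygon: [(45/17,14) (115/17,4) (7,4) (7,14)]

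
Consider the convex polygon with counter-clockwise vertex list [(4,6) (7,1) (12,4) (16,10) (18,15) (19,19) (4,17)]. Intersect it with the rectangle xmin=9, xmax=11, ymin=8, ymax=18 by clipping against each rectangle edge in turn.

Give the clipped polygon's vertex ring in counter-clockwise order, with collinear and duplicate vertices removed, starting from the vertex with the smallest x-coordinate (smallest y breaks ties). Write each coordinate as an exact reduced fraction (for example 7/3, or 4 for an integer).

1. After x ≥ 9: [(9,11/5) (12,4) (16,10) (18,15) (19,19) (9,53/3)]
2. After x ≤ 11: [(9,11/5) (11,17/5) (11,269/15) (9,53/3)]
3. After y ≥ 8: [(9,8) (11,8) (11,269/15) (9,53/3)]
4. After y ≤ 18: [(9,8) (11,8) (11,269/15) (9,53/3)]
5. Canonical ring: [(9,8) (11,8) (11,269/15) (9,53/3)]

Clipped polygon: [(9,8) (11,8) (11,269/15) (9,53/3)]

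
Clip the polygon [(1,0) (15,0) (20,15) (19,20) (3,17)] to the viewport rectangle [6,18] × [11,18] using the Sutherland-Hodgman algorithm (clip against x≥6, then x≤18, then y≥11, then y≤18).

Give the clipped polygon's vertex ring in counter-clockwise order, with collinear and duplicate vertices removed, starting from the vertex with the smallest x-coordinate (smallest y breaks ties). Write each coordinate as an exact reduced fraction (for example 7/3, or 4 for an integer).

Clipped polygon: [(6,11) (18,11) (18,18) (25/3,18) (6,281/16)]

1. After x ≥ 6: [(6,0) (15,0) (20,15) (19,20) (6,281/16)]
2. After x ≤ 18: [(6,0) (15,0) (18,9) (18,317/16) (6,281/16)]
3. After y ≥ 11: [(6,11) (18,11) (18,317/16) (6,281/16)]
4. After y ≤ 18: [(6,11) (18,11) (18,18) (25/3,18) (6,281/16)]
5. Canonical ring: [(6,11) (18,11) (18,18) (25/3,18) (6,281/16)]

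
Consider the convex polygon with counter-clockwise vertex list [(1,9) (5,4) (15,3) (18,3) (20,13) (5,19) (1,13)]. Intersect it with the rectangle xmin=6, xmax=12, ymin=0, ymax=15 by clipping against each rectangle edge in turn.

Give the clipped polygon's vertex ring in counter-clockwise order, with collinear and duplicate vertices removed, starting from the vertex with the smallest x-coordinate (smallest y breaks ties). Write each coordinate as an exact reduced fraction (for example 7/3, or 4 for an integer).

1. After x ≥ 6: [(6,39/10) (15,3) (18,3) (20,13) (6,93/5)]
2. After x ≤ 12: [(6,39/10) (12,33/10) (12,81/5) (6,93/5)]
3. After y ≥ 0: [(6,39/10) (12,33/10) (12,81/5) (6,93/5)]
4. After y ≤ 15: [(6,15) (6,39/10) (12,33/10) (12,15)]
5. Canonical ring: [(6,39/10) (12,33/10) (12,15) (6,15)]

Clipped polygon: [(6,39/10) (12,33/10) (12,15) (6,15)]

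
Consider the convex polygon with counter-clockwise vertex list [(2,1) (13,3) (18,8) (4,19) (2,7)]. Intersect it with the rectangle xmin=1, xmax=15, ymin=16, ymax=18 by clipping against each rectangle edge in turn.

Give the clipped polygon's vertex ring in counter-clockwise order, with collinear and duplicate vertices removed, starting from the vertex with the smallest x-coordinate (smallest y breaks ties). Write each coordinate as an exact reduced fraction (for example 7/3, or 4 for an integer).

1. After x ≥ 1: [(2,1) (13,3) (18,8) (4,19) (2,7)]
2. After x ≤ 15: [(2,1) (13,3) (15,5) (15,145/14) (4,19) (2,7)]
3. After y ≥ 16: [(86/11,16) (4,19) (7/2,16)]
4. After y ≤ 18: [(86/11,16) (58/11,18) (23/6,18) (7/2,16)]
5. Canonical ring: [(7/2,16) (86/11,16) (58/11,18) (23/6,18)]

Clipped polygon: [(7/2,16) (86/11,16) (58/11,18) (23/6,18)]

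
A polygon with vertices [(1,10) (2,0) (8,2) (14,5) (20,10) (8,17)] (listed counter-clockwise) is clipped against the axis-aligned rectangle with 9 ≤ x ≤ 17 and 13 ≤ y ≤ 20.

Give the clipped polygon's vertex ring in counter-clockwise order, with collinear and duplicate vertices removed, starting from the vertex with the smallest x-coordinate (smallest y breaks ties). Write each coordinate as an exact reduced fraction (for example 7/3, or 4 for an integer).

Clipped polygon: [(9,13) (104/7,13) (9,197/12)]

1. After x ≥ 9: [(9,5/2) (14,5) (20,10) (9,197/12)]
2. After x ≤ 17: [(9,5/2) (14,5) (17,15/2) (17,47/4) (9,197/12)]
3. After y ≥ 13: [(9,13) (104/7,13) (9,197/12)]
4. After y ≤ 20: [(9,13) (104/7,13) (9,197/12)]
5. Canonical ring: [(9,13) (104/7,13) (9,197/12)]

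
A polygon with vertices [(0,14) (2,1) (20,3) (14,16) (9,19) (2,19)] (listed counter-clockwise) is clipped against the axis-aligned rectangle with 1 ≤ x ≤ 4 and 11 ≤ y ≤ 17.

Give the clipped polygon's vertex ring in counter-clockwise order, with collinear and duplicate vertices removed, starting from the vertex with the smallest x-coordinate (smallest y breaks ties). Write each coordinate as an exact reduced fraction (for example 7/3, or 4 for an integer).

1. After x ≥ 1: [(1,33/2) (1,15/2) (2,1) (20,3) (14,16) (9,19) (2,19)]
2. After x ≤ 4: [(1,33/2) (1,15/2) (2,1) (4,11/9) (4,19) (2,19)]
3. After y ≥ 11: [(1,33/2) (1,11) (4,11) (4,19) (2,19)]
4. After y ≤ 17: [(6/5,17) (1,33/2) (1,11) (4,11) (4,17)]
5. Canonical ring: [(1,11) (4,11) (4,17) (6/5,17) (1,33/2)]

Clipped polygon: [(1,11) (4,11) (4,17) (6/5,17) (1,33/2)]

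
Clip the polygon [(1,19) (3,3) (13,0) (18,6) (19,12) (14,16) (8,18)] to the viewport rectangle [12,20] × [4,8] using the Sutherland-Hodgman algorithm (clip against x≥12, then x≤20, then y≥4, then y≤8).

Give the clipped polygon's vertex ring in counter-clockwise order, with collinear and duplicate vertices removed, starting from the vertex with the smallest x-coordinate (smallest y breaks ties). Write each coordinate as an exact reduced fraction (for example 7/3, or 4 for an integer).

1. After x ≥ 12: [(12,3/10) (13,0) (18,6) (19,12) (14,16) (12,50/3)]
2. After x ≤ 20: [(12,3/10) (13,0) (18,6) (19,12) (14,16) (12,50/3)]
3. After y ≥ 4: [(12,4) (49/3,4) (18,6) (19,12) (14,16) (12,50/3)]
4. After y ≤ 8: [(12,8) (12,4) (49/3,4) (18,6) (55/3,8)]
5. Canonical ring: [(12,4) (49/3,4) (18,6) (55/3,8) (12,8)]

Clipped polygon: [(12,4) (49/3,4) (18,6) (55/3,8) (12,8)]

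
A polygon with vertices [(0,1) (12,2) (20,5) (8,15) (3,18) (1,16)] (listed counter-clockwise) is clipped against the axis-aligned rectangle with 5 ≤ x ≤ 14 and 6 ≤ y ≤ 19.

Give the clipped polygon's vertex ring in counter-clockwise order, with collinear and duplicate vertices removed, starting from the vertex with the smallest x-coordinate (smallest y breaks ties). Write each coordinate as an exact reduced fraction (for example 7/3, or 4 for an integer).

1. After x ≥ 5: [(5,17/12) (12,2) (20,5) (8,15) (5,84/5)]
2. After x ≤ 14: [(5,17/12) (12,2) (14,11/4) (14,10) (8,15) (5,84/5)]
3. After y ≥ 6: [(5,6) (14,6) (14,10) (8,15) (5,84/5)]
4. After y ≤ 19: [(5,6) (14,6) (14,10) (8,15) (5,84/5)]
5. Canonical ring: [(5,6) (14,6) (14,10) (8,15) (5,84/5)]

Clipped polygon: [(5,6) (14,6) (14,10) (8,15) (5,84/5)]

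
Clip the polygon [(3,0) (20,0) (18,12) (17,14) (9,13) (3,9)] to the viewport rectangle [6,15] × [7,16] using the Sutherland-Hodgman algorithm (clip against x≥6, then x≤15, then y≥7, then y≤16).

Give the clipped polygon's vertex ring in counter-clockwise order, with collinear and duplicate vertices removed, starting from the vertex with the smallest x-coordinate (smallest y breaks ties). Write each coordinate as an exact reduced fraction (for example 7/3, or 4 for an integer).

1. After x ≥ 6: [(6,0) (20,0) (18,12) (17,14) (9,13) (6,11)]
2. After x ≤ 15: [(6,0) (15,0) (15,55/4) (9,13) (6,11)]
3. After y ≥ 7: [(6,7) (15,7) (15,55/4) (9,13) (6,11)]
4. After y ≤ 16: [(6,7) (15,7) (15,55/4) (9,13) (6,11)]
5. Canonical ring: [(6,7) (15,7) (15,55/4) (9,13) (6,11)]

Clipped polygon: [(6,7) (15,7) (15,55/4) (9,13) (6,11)]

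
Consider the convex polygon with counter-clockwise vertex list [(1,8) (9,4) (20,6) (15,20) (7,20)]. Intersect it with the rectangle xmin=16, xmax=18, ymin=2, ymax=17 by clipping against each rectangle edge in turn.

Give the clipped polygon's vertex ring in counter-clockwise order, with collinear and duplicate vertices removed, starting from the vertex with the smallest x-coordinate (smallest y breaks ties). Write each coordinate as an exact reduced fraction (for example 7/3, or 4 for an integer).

Clipped polygon: [(16,58/11) (18,62/11) (18,58/5) (225/14,17) (16,17)]

1. After x ≥ 16: [(16,58/11) (20,6) (16,86/5)]
2. After x ≤ 18: [(16,58/11) (18,62/11) (18,58/5) (16,86/5)]
3. After y ≥ 2: [(16,58/11) (18,62/11) (18,58/5) (16,86/5)]
4. After y ≤ 17: [(16,17) (16,58/11) (18,62/11) (18,58/5) (225/14,17)]
5. Canonical ring: [(16,58/11) (18,62/11) (18,58/5) (225/14,17) (16,17)]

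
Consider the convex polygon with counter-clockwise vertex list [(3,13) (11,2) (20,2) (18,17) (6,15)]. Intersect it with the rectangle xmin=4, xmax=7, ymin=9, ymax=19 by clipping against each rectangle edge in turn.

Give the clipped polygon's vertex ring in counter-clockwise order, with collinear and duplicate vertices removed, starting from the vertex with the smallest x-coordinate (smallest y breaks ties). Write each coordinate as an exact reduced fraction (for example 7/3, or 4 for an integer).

Clipped polygon: [(4,93/8) (65/11,9) (7,9) (7,91/6) (6,15) (4,41/3)]

1. After x ≥ 4: [(4,41/3) (4,93/8) (11,2) (20,2) (18,17) (6,15)]
2. After x ≤ 7: [(4,41/3) (4,93/8) (7,15/2) (7,91/6) (6,15)]
3. After y ≥ 9: [(4,41/3) (4,93/8) (65/11,9) (7,9) (7,91/6) (6,15)]
4. After y ≤ 19: [(4,41/3) (4,93/8) (65/11,9) (7,9) (7,91/6) (6,15)]
5. Canonical ring: [(4,93/8) (65/11,9) (7,9) (7,91/6) (6,15) (4,41/3)]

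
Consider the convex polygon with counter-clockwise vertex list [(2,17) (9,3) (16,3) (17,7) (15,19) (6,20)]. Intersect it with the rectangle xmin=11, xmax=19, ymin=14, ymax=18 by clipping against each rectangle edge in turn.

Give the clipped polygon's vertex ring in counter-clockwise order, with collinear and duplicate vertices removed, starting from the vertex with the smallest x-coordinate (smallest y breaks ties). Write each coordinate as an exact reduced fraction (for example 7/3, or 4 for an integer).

Clipped polygon: [(11,14) (95/6,14) (91/6,18) (11,18)]

1. After x ≥ 11: [(11,3) (16,3) (17,7) (15,19) (11,175/9)]
2. After x ≤ 19: [(11,3) (16,3) (17,7) (15,19) (11,175/9)]
3. After y ≥ 14: [(11,14) (95/6,14) (15,19) (11,175/9)]
4. After y ≤ 18: [(11,18) (11,14) (95/6,14) (91/6,18)]
5. Canonical ring: [(11,14) (95/6,14) (91/6,18) (11,18)]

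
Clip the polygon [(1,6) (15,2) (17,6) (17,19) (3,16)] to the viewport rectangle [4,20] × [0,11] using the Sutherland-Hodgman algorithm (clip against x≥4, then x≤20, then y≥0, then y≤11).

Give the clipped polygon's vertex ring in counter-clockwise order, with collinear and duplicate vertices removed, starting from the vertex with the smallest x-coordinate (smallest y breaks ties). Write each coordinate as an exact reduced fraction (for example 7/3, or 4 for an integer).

Clipped polygon: [(4,36/7) (15,2) (17,6) (17,11) (4,11)]

1. After x ≥ 4: [(4,36/7) (15,2) (17,6) (17,19) (4,227/14)]
2. After x ≤ 20: [(4,36/7) (15,2) (17,6) (17,19) (4,227/14)]
3. After y ≥ 0: [(4,36/7) (15,2) (17,6) (17,19) (4,227/14)]
4. After y ≤ 11: [(4,11) (4,36/7) (15,2) (17,6) (17,11)]
5. Canonical ring: [(4,36/7) (15,2) (17,6) (17,11) (4,11)]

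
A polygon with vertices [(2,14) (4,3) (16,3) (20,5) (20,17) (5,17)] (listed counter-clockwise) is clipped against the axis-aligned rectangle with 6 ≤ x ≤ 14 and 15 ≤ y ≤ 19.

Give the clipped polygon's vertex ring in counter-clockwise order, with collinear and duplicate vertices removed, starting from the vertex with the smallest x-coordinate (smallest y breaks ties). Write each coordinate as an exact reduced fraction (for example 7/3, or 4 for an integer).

1. After x ≥ 6: [(6,3) (16,3) (20,5) (20,17) (6,17)]
2. After x ≤ 14: [(6,3) (14,3) (14,17) (6,17)]
3. After y ≥ 15: [(6,15) (14,15) (14,17) (6,17)]
4. After y ≤ 19: [(6,15) (14,15) (14,17) (6,17)]
5. Canonical ring: [(6,15) (14,15) (14,17) (6,17)]

Clipped polygon: [(6,15) (14,15) (14,17) (6,17)]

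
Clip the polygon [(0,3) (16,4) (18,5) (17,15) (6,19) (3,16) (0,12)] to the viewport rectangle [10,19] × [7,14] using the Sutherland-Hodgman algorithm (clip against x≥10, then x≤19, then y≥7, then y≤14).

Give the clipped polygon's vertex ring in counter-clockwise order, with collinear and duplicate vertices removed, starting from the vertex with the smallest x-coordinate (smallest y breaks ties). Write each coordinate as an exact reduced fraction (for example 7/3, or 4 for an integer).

1. After x ≥ 10: [(10,29/8) (16,4) (18,5) (17,15) (10,193/11)]
2. After x ≤ 19: [(10,29/8) (16,4) (18,5) (17,15) (10,193/11)]
3. After y ≥ 7: [(10,7) (89/5,7) (17,15) (10,193/11)]
4. After y ≤ 14: [(10,14) (10,7) (89/5,7) (171/10,14)]
5. Canonical ring: [(10,7) (89/5,7) (171/10,14) (10,14)]

Clipped polygon: [(10,7) (89/5,7) (171/10,14) (10,14)]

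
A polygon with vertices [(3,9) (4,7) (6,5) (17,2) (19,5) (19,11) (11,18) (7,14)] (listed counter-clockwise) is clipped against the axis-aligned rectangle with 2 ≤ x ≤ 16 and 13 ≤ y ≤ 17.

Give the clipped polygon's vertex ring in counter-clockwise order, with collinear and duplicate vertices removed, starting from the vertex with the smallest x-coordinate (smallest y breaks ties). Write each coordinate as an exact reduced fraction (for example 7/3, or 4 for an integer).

1. After x ≥ 2: [(3,9) (4,7) (6,5) (17,2) (19,5) (19,11) (11,18) (7,14)]
2. After x ≤ 16: [(3,9) (4,7) (6,5) (16,25/11) (16,109/8) (11,18) (7,14)]
3. After y ≥ 13: [(31/5,13) (16,13) (16,109/8) (11,18) (7,14)]
4. After y ≤ 17: [(31/5,13) (16,13) (16,109/8) (85/7,17) (10,17) (7,14)]
5. Canonical ring: [(31/5,13) (16,13) (16,109/8) (85/7,17) (10,17) (7,14)]

Clipped polygon: [(31/5,13) (16,13) (16,109/8) (85/7,17) (10,17) (7,14)]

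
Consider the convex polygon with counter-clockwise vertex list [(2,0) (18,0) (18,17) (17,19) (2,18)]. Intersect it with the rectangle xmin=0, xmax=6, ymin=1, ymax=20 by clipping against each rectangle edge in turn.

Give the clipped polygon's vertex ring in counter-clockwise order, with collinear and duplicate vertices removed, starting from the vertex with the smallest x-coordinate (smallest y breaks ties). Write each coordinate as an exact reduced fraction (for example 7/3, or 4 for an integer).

1. After x ≥ 0: [(2,0) (18,0) (18,17) (17,19) (2,18)]
2. After x ≤ 6: [(2,0) (6,0) (6,274/15) (2,18)]
3. After y ≥ 1: [(2,1) (6,1) (6,274/15) (2,18)]
4. After y ≤ 20: [(2,1) (6,1) (6,274/15) (2,18)]
5. Canonical ring: [(2,1) (6,1) (6,274/15) (2,18)]

Clipped polygon: [(2,1) (6,1) (6,274/15) (2,18)]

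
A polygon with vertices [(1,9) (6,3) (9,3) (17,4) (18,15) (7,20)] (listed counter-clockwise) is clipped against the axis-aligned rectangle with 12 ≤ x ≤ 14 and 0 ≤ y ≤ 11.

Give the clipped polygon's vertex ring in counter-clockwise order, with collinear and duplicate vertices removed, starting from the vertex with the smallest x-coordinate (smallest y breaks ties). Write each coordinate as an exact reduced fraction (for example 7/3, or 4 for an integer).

Clipped polygon: [(12,27/8) (14,29/8) (14,11) (12,11)]

1. After x ≥ 12: [(12,27/8) (17,4) (18,15) (12,195/11)]
2. After x ≤ 14: [(12,27/8) (14,29/8) (14,185/11) (12,195/11)]
3. After y ≥ 0: [(12,27/8) (14,29/8) (14,185/11) (12,195/11)]
4. After y ≤ 11: [(12,11) (12,27/8) (14,29/8) (14,11)]
5. Canonical ring: [(12,27/8) (14,29/8) (14,11) (12,11)]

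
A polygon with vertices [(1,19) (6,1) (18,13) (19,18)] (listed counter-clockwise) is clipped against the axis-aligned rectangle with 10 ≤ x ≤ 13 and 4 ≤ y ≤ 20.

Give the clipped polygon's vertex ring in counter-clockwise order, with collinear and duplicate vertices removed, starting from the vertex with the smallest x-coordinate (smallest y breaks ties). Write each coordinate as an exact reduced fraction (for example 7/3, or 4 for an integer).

1. After x ≥ 10: [(10,37/2) (10,5) (18,13) (19,18)]
2. After x ≤ 13: [(13,55/3) (10,37/2) (10,5) (13,8)]
3. After y ≥ 4: [(13,55/3) (10,37/2) (10,5) (13,8)]
4. After y ≤ 20: [(13,55/3) (10,37/2) (10,5) (13,8)]
5. Canonical ring: [(10,5) (13,8) (13,55/3) (10,37/2)]

Clipped polygon: [(10,5) (13,8) (13,55/3) (10,37/2)]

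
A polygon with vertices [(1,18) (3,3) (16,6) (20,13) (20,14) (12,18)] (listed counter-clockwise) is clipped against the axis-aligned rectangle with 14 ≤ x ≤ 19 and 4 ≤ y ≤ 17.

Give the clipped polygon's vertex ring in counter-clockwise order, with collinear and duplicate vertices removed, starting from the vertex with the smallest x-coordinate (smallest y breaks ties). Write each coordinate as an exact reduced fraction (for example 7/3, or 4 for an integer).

Clipped polygon: [(14,72/13) (16,6) (19,45/4) (19,29/2) (14,17)]

1. After x ≥ 14: [(14,72/13) (16,6) (20,13) (20,14) (14,17)]
2. After x ≤ 19: [(14,72/13) (16,6) (19,45/4) (19,29/2) (14,17)]
3. After y ≥ 4: [(14,72/13) (16,6) (19,45/4) (19,29/2) (14,17)]
4. After y ≤ 17: [(14,72/13) (16,6) (19,45/4) (19,29/2) (14,17)]
5. Canonical ring: [(14,72/13) (16,6) (19,45/4) (19,29/2) (14,17)]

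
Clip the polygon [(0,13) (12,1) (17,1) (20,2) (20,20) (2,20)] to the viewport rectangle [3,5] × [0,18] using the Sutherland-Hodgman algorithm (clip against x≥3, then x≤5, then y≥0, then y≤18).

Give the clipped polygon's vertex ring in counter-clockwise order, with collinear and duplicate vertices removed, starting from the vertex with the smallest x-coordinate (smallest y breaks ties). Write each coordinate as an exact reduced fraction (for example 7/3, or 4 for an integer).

Clipped polygon: [(3,10) (5,8) (5,18) (3,18)]

1. After x ≥ 3: [(3,10) (12,1) (17,1) (20,2) (20,20) (3,20)]
2. After x ≤ 5: [(3,10) (5,8) (5,20) (3,20)]
3. After y ≥ 0: [(3,10) (5,8) (5,20) (3,20)]
4. After y ≤ 18: [(3,18) (3,10) (5,8) (5,18)]
5. Canonical ring: [(3,10) (5,8) (5,18) (3,18)]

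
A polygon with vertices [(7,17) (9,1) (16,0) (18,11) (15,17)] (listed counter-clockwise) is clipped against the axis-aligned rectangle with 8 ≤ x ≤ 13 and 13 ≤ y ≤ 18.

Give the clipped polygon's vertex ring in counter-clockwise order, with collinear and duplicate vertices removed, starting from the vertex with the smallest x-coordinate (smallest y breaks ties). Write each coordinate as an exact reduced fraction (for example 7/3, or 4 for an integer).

Clipped polygon: [(8,13) (13,13) (13,17) (8,17)]

1. After x ≥ 8: [(8,17) (8,9) (9,1) (16,0) (18,11) (15,17)]
2. After x ≤ 13: [(13,17) (8,17) (8,9) (9,1) (13,3/7)]
3. After y ≥ 13: [(13,13) (13,17) (8,17) (8,13)]
4. After y ≤ 18: [(13,13) (13,17) (8,17) (8,13)]
5. Canonical ring: [(8,13) (13,13) (13,17) (8,17)]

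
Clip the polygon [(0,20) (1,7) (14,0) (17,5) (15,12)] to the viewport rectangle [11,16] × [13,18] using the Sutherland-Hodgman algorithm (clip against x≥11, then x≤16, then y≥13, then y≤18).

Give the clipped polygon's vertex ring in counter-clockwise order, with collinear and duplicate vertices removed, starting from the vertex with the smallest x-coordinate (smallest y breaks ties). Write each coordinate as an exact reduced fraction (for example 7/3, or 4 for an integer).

1. After x ≥ 11: [(11,212/15) (11,21/13) (14,0) (17,5) (15,12)]
2. After x ≤ 16: [(11,212/15) (11,21/13) (14,0) (16,10/3) (16,17/2) (15,12)]
3. After y ≥ 13: [(105/8,13) (11,212/15) (11,13)]
4. After y ≤ 18: [(105/8,13) (11,212/15) (11,13)]
5. Canonical ring: [(11,13) (105/8,13) (11,212/15)]

Clipped polygon: [(11,13) (105/8,13) (11,212/15)]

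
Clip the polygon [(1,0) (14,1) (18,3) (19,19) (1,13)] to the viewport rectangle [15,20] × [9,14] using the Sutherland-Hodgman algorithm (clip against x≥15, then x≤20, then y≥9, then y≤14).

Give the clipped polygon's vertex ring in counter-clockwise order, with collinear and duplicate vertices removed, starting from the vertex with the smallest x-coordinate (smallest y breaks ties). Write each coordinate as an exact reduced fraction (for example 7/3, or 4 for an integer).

1. After x ≥ 15: [(15,3/2) (18,3) (19,19) (15,53/3)]
2. After x ≤ 20: [(15,3/2) (18,3) (19,19) (15,53/3)]
3. After y ≥ 9: [(15,9) (147/8,9) (19,19) (15,53/3)]
4. After y ≤ 14: [(15,14) (15,9) (147/8,9) (299/16,14)]
5. Canonical ring: [(15,9) (147/8,9) (299/16,14) (15,14)]

Clipped polygon: [(15,9) (147/8,9) (299/16,14) (15,14)]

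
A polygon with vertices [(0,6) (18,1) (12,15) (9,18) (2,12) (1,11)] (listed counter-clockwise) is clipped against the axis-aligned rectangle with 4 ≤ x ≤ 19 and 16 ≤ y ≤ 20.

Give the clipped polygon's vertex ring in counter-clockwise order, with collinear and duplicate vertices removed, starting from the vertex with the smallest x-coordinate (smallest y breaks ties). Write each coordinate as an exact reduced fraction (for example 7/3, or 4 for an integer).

1. After x ≥ 4: [(4,44/9) (18,1) (12,15) (9,18) (4,96/7)]
2. After x ≤ 19: [(4,44/9) (18,1) (12,15) (9,18) (4,96/7)]
3. After y ≥ 16: [(11,16) (9,18) (20/3,16)]
4. After y ≤ 20: [(11,16) (9,18) (20/3,16)]
5. Canonical ring: [(20/3,16) (11,16) (9,18)]

Clipped polygon: [(20/3,16) (11,16) (9,18)]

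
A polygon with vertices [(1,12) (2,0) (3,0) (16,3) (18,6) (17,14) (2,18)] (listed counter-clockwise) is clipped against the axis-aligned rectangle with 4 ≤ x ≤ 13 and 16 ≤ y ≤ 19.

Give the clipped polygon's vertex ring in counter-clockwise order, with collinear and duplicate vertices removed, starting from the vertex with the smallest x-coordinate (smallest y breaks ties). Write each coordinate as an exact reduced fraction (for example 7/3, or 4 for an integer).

Clipped polygon: [(4,16) (19/2,16) (4,262/15)]

1. After x ≥ 4: [(4,3/13) (16,3) (18,6) (17,14) (4,262/15)]
2. After x ≤ 13: [(4,3/13) (13,30/13) (13,226/15) (4,262/15)]
3. After y ≥ 16: [(4,16) (19/2,16) (4,262/15)]
4. After y ≤ 19: [(4,16) (19/2,16) (4,262/15)]
5. Canonical ring: [(4,16) (19/2,16) (4,262/15)]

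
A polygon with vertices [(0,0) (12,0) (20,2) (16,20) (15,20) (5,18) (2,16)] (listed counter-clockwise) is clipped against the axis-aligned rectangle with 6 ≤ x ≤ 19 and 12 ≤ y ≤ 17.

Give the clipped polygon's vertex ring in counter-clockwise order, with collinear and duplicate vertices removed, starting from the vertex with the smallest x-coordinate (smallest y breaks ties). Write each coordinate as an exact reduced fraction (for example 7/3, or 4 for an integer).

Clipped polygon: [(6,12) (160/9,12) (50/3,17) (6,17)]

1. After x ≥ 6: [(6,0) (12,0) (20,2) (16,20) (15,20) (6,91/5)]
2. After x ≤ 19: [(6,0) (12,0) (19,7/4) (19,13/2) (16,20) (15,20) (6,91/5)]
3. After y ≥ 12: [(6,12) (160/9,12) (16,20) (15,20) (6,91/5)]
4. After y ≤ 17: [(6,17) (6,12) (160/9,12) (50/3,17)]
5. Canonical ring: [(6,12) (160/9,12) (50/3,17) (6,17)]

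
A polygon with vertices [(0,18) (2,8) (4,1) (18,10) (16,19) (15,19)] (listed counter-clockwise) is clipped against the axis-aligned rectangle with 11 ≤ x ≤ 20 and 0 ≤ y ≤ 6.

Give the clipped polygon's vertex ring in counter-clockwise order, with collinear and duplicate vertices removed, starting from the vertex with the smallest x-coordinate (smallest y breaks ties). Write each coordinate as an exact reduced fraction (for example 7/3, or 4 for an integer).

Clipped polygon: [(11,11/2) (106/9,6) (11,6)]

1. After x ≥ 11: [(11,281/15) (11,11/2) (18,10) (16,19) (15,19)]
2. After x ≤ 20: [(11,281/15) (11,11/2) (18,10) (16,19) (15,19)]
3. After y ≥ 0: [(11,281/15) (11,11/2) (18,10) (16,19) (15,19)]
4. After y ≤ 6: [(11,6) (11,11/2) (106/9,6)]
5. Canonical ring: [(11,11/2) (106/9,6) (11,6)]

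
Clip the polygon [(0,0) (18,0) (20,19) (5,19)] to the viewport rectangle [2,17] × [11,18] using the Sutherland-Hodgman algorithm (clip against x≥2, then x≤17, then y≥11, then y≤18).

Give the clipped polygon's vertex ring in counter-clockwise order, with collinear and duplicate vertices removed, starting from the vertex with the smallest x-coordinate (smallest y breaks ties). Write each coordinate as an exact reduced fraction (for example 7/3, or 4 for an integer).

Clipped polygon: [(55/19,11) (17,11) (17,18) (90/19,18)]

1. After x ≥ 2: [(2,38/5) (2,0) (18,0) (20,19) (5,19)]
2. After x ≤ 17: [(2,38/5) (2,0) (17,0) (17,19) (5,19)]
3. After y ≥ 11: [(55/19,11) (17,11) (17,19) (5,19)]
4. After y ≤ 18: [(90/19,18) (55/19,11) (17,11) (17,18)]
5. Canonical ring: [(55/19,11) (17,11) (17,18) (90/19,18)]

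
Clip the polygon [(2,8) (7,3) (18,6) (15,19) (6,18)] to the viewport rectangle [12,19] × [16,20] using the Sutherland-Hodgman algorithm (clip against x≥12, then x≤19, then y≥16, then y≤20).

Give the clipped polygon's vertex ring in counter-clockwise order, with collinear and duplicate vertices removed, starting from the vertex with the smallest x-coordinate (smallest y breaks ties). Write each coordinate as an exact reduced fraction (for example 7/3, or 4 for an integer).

Clipped polygon: [(12,16) (204/13,16) (15,19) (12,56/3)]

1. After x ≥ 12: [(12,48/11) (18,6) (15,19) (12,56/3)]
2. After x ≤ 19: [(12,48/11) (18,6) (15,19) (12,56/3)]
3. After y ≥ 16: [(12,16) (204/13,16) (15,19) (12,56/3)]
4. After y ≤ 20: [(12,16) (204/13,16) (15,19) (12,56/3)]
5. Canonical ring: [(12,16) (204/13,16) (15,19) (12,56/3)]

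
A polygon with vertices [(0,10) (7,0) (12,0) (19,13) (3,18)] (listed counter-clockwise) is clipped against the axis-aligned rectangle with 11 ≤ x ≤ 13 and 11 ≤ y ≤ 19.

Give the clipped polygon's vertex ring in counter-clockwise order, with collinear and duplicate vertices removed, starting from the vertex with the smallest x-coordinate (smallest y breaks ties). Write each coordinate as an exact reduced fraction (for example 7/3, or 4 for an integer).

1. After x ≥ 11: [(11,0) (12,0) (19,13) (11,31/2)]
2. After x ≤ 13: [(11,0) (12,0) (13,13/7) (13,119/8) (11,31/2)]
3. After y ≥ 11: [(11,11) (13,11) (13,119/8) (11,31/2)]
4. After y ≤ 19: [(11,11) (13,11) (13,119/8) (11,31/2)]
5. Canonical ring: [(11,11) (13,11) (13,119/8) (11,31/2)]

Clipped polygon: [(11,11) (13,11) (13,119/8) (11,31/2)]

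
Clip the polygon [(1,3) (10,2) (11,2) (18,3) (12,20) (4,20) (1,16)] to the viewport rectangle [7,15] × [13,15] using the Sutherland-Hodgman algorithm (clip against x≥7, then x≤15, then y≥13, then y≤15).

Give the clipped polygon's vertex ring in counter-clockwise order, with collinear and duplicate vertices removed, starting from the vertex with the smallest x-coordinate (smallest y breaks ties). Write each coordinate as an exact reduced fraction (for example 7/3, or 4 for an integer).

1. After x ≥ 7: [(7,7/3) (10,2) (11,2) (18,3) (12,20) (7,20)]
2. After x ≤ 15: [(7,7/3) (10,2) (11,2) (15,18/7) (15,23/2) (12,20) (7,20)]
3. After y ≥ 13: [(7,13) (246/17,13) (12,20) (7,20)]
4. After y ≤ 15: [(7,15) (7,13) (246/17,13) (234/17,15)]
5. Canonical ring: [(7,13) (246/17,13) (234/17,15) (7,15)]

Clipped polygon: [(7,13) (246/17,13) (234/17,15) (7,15)]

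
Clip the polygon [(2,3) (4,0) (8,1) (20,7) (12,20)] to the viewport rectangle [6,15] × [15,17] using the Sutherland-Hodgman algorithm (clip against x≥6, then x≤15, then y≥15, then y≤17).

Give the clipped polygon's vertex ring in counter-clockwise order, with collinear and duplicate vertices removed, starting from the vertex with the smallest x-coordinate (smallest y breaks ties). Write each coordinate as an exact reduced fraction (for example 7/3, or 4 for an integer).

1. After x ≥ 6: [(6,49/5) (6,1/2) (8,1) (20,7) (12,20)]
2. After x ≤ 15: [(6,49/5) (6,1/2) (8,1) (15,9/2) (15,121/8) (12,20)]
3. After y ≥ 15: [(154/17,15) (15,15) (15,121/8) (12,20)]
4. After y ≤ 17: [(174/17,17) (154/17,15) (15,15) (15,121/8) (180/13,17)]
5. Canonical ring: [(154/17,15) (15,15) (15,121/8) (180/13,17) (174/17,17)]

Clipped polygon: [(154/17,15) (15,15) (15,121/8) (180/13,17) (174/17,17)]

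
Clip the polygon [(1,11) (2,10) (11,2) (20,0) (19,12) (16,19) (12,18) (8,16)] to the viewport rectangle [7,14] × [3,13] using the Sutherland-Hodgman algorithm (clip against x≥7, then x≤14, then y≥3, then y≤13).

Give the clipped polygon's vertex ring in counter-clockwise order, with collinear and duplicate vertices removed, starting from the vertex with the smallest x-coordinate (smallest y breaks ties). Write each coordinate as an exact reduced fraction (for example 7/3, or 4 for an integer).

1. After x ≥ 7: [(7,107/7) (7,50/9) (11,2) (20,0) (19,12) (16,19) (12,18) (8,16)]
2. After x ≤ 14: [(7,107/7) (7,50/9) (11,2) (14,4/3) (14,37/2) (12,18) (8,16)]
3. After y ≥ 3: [(7,107/7) (7,50/9) (79/8,3) (14,3) (14,37/2) (12,18) (8,16)]
4. After y ≤ 13: [(7,13) (7,50/9) (79/8,3) (14,3) (14,13)]
5. Canonical ring: [(7,50/9) (79/8,3) (14,3) (14,13) (7,13)]

Clipped polygon: [(7,50/9) (79/8,3) (14,3) (14,13) (7,13)]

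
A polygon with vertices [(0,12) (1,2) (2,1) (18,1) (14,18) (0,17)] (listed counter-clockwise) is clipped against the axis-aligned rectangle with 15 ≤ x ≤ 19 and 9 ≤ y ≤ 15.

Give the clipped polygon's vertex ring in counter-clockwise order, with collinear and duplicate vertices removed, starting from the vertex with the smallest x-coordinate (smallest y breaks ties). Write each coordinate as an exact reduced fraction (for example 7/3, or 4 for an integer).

1. After x ≥ 15: [(15,1) (18,1) (15,55/4)]
2. After x ≤ 19: [(15,1) (18,1) (15,55/4)]
3. After y ≥ 9: [(15,9) (274/17,9) (15,55/4)]
4. After y ≤ 15: [(15,9) (274/17,9) (15,55/4)]
5. Canonical ring: [(15,9) (274/17,9) (15,55/4)]

Clipped polygon: [(15,9) (274/17,9) (15,55/4)]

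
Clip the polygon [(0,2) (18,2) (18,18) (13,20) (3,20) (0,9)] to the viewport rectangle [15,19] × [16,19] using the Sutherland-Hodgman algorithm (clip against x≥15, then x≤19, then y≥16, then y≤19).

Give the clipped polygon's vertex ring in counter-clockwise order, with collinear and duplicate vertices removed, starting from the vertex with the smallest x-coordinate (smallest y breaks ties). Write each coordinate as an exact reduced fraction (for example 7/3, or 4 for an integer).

1. After x ≥ 15: [(15,2) (18,2) (18,18) (15,96/5)]
2. After x ≤ 19: [(15,2) (18,2) (18,18) (15,96/5)]
3. After y ≥ 16: [(15,16) (18,16) (18,18) (15,96/5)]
4. After y ≤ 19: [(15,19) (15,16) (18,16) (18,18) (31/2,19)]
5. Canonical ring: [(15,16) (18,16) (18,18) (31/2,19) (15,19)]

Clipped polygon: [(15,16) (18,16) (18,18) (31/2,19) (15,19)]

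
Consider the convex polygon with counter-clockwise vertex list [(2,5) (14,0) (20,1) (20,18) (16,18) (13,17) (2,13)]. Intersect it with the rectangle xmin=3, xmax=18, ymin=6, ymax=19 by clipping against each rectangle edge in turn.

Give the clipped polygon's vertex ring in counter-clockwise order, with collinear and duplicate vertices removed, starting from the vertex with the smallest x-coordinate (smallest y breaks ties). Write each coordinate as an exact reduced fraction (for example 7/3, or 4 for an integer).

Clipped polygon: [(3,6) (18,6) (18,18) (16,18) (13,17) (3,147/11)]

1. After x ≥ 3: [(3,55/12) (14,0) (20,1) (20,18) (16,18) (13,17) (3,147/11)]
2. After x ≤ 18: [(3,55/12) (14,0) (18,2/3) (18,18) (16,18) (13,17) (3,147/11)]
3. After y ≥ 6: [(3,6) (18,6) (18,18) (16,18) (13,17) (3,147/11)]
4. After y ≤ 19: [(3,6) (18,6) (18,18) (16,18) (13,17) (3,147/11)]
5. Canonical ring: [(3,6) (18,6) (18,18) (16,18) (13,17) (3,147/11)]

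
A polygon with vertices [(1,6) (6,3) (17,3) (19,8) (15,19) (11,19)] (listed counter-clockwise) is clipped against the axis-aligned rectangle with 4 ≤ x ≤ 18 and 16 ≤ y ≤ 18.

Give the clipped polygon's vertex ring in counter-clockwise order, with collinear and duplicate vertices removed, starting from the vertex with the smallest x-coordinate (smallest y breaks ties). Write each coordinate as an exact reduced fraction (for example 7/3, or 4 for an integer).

1. After x ≥ 4: [(4,99/10) (4,21/5) (6,3) (17,3) (19,8) (15,19) (11,19)]
2. After x ≤ 18: [(4,99/10) (4,21/5) (6,3) (17,3) (18,11/2) (18,43/4) (15,19) (11,19)]
3. After y ≥ 16: [(113/13,16) (177/11,16) (15,19) (11,19)]
4. After y ≤ 18: [(133/13,18) (113/13,16) (177/11,16) (169/11,18)]
5. Canonical ring: [(113/13,16) (177/11,16) (169/11,18) (133/13,18)]

Clipped polygon: [(113/13,16) (177/11,16) (169/11,18) (133/13,18)]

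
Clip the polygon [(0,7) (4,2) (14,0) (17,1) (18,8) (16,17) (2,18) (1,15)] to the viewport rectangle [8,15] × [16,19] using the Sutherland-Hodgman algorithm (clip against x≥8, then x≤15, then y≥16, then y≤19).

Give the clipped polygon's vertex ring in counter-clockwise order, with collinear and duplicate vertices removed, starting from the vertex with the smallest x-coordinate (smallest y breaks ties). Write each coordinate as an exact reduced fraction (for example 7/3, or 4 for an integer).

Clipped polygon: [(8,16) (15,16) (15,239/14) (8,123/7)]

1. After x ≥ 8: [(8,6/5) (14,0) (17,1) (18,8) (16,17) (8,123/7)]
2. After x ≤ 15: [(8,6/5) (14,0) (15,1/3) (15,239/14) (8,123/7)]
3. After y ≥ 16: [(8,16) (15,16) (15,239/14) (8,123/7)]
4. After y ≤ 19: [(8,16) (15,16) (15,239/14) (8,123/7)]
5. Canonical ring: [(8,16) (15,16) (15,239/14) (8,123/7)]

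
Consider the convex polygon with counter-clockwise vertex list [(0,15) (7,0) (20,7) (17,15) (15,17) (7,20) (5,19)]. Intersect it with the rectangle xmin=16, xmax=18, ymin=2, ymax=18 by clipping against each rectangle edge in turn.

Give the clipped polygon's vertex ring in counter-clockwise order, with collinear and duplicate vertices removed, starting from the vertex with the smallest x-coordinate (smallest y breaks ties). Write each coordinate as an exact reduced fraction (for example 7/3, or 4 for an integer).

1. After x ≥ 16: [(16,63/13) (20,7) (17,15) (16,16)]
2. After x ≤ 18: [(16,63/13) (18,77/13) (18,37/3) (17,15) (16,16)]
3. After y ≥ 2: [(16,63/13) (18,77/13) (18,37/3) (17,15) (16,16)]
4. After y ≤ 18: [(16,63/13) (18,77/13) (18,37/3) (17,15) (16,16)]
5. Canonical ring: [(16,63/13) (18,77/13) (18,37/3) (17,15) (16,16)]

Clipped polygon: [(16,63/13) (18,77/13) (18,37/3) (17,15) (16,16)]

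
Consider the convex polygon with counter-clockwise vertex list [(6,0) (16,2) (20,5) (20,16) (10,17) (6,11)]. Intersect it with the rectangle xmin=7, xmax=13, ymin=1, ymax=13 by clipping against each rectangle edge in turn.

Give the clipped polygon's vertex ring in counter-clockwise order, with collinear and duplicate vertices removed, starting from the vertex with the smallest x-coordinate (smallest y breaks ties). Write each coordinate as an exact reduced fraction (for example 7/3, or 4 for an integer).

Clipped polygon: [(7,1) (11,1) (13,7/5) (13,13) (22/3,13) (7,25/2)]

1. After x ≥ 7: [(7,1/5) (16,2) (20,5) (20,16) (10,17) (7,25/2)]
2. After x ≤ 13: [(7,1/5) (13,7/5) (13,167/10) (10,17) (7,25/2)]
3. After y ≥ 1: [(7,1) (11,1) (13,7/5) (13,167/10) (10,17) (7,25/2)]
4. After y ≤ 13: [(7,1) (11,1) (13,7/5) (13,13) (22/3,13) (7,25/2)]
5. Canonical ring: [(7,1) (11,1) (13,7/5) (13,13) (22/3,13) (7,25/2)]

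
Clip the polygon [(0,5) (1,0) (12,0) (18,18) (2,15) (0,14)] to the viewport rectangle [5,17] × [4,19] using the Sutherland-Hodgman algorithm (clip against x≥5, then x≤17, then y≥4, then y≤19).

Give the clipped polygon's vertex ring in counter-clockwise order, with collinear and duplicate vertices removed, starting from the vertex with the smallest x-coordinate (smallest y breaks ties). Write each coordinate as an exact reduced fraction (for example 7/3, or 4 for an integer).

Clipped polygon: [(5,4) (40/3,4) (17,15) (17,285/16) (5,249/16)]

1. After x ≥ 5: [(5,0) (12,0) (18,18) (5,249/16)]
2. After x ≤ 17: [(5,0) (12,0) (17,15) (17,285/16) (5,249/16)]
3. After y ≥ 4: [(5,4) (40/3,4) (17,15) (17,285/16) (5,249/16)]
4. After y ≤ 19: [(5,4) (40/3,4) (17,15) (17,285/16) (5,249/16)]
5. Canonical ring: [(5,4) (40/3,4) (17,15) (17,285/16) (5,249/16)]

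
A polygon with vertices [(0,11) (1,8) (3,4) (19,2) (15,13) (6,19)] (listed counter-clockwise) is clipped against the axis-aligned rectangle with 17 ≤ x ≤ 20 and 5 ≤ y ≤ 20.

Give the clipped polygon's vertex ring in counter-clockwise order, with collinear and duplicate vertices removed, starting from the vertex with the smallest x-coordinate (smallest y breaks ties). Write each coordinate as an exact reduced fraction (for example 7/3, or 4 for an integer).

Clipped polygon: [(17,5) (197/11,5) (17,15/2)]

1. After x ≥ 17: [(17,9/4) (19,2) (17,15/2)]
2. After x ≤ 20: [(17,9/4) (19,2) (17,15/2)]
3. After y ≥ 5: [(17,5) (197/11,5) (17,15/2)]
4. After y ≤ 20: [(17,5) (197/11,5) (17,15/2)]
5. Canonical ring: [(17,5) (197/11,5) (17,15/2)]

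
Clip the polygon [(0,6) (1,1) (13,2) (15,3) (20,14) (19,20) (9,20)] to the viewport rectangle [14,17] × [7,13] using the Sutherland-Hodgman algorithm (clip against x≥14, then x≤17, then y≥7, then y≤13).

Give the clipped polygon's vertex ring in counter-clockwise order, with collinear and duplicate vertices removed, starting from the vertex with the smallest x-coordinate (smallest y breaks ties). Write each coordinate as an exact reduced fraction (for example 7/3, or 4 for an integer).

1. After x ≥ 14: [(14,5/2) (15,3) (20,14) (19,20) (14,20)]
2. After x ≤ 17: [(14,5/2) (15,3) (17,37/5) (17,20) (14,20)]
3. After y ≥ 7: [(14,7) (185/11,7) (17,37/5) (17,20) (14,20)]
4. After y ≤ 13: [(14,13) (14,7) (185/11,7) (17,37/5) (17,13)]
5. Canonical ring: [(14,7) (185/11,7) (17,37/5) (17,13) (14,13)]

Clipped polygon: [(14,7) (185/11,7) (17,37/5) (17,13) (14,13)]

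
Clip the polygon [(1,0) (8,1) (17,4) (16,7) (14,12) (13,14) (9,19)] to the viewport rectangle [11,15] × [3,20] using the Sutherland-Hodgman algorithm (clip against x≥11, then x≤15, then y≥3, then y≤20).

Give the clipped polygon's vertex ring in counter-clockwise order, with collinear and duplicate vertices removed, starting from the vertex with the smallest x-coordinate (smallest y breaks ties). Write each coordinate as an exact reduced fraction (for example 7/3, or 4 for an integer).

1. After x ≥ 11: [(11,2) (17,4) (16,7) (14,12) (13,14) (11,33/2)]
2. After x ≤ 15: [(11,2) (15,10/3) (15,19/2) (14,12) (13,14) (11,33/2)]
3. After y ≥ 3: [(11,3) (14,3) (15,10/3) (15,19/2) (14,12) (13,14) (11,33/2)]
4. After y ≤ 20: [(11,3) (14,3) (15,10/3) (15,19/2) (14,12) (13,14) (11,33/2)]
5. Canonical ring: [(11,3) (14,3) (15,10/3) (15,19/2) (14,12) (13,14) (11,33/2)]

Clipped polygon: [(11,3) (14,3) (15,10/3) (15,19/2) (14,12) (13,14) (11,33/2)]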